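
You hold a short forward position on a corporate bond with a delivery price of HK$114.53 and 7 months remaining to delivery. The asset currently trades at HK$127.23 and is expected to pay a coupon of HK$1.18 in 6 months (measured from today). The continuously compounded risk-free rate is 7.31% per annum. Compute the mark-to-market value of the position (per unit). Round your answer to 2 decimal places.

PV(remaining coupons) I = 1.18·e^(−0.0731·6/12) = 1.1376
Current forward F = (S − I)·e^(rT) = (127.23 − 1.1376)·e^(0.0731·7/12) = 126.0924 × 1.043564 = 131.5855
Value (long) = (F − K)·e^(−rT) = (131.5855 − 114.53) × 0.958255 = 16.3435
Short position value = −(long value) = -HK$16.34

-HK$16.34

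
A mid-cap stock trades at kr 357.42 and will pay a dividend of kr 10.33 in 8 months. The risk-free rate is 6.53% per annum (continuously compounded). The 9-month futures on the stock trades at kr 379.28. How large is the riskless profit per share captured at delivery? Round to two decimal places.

kr 14.31 per share

PV(dividends) I = 10.33·e^(−0.0653·8/12) = 9.8899
Fair futures F* = (S − I)·e^(rT) = (357.42 − 9.8899)·e^0.048975 = 347.5301 × 1.050194 = 364.9740
Market kr 379.28 > fair 364.9740: forward overpriced → cash-and-carry (borrow at r, buy the stock and collect the dividends, short the forward).
Profit at T = |F_mkt − F*| = |379.28 − 364.9740| = kr 14.31 per share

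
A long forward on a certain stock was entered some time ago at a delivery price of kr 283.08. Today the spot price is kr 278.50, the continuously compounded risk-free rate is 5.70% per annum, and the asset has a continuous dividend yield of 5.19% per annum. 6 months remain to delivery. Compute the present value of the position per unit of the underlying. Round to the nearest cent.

Current fair forward for the remaining 6 months: F = S·e^((r − q)·T), (r − q) = 0.0570 − 0.0519 = 0.0051
F = 278.50 · e^(0.0051 × 6/12) = 278.50 × 1.002553 = 279.2110
Value of long forward = (F − K)·e^(−rT) = (279.2110 − 283.08) · e^(−0.0570·6/12)
= -3.8690 × 0.971902 = -3.76

-kr 3.76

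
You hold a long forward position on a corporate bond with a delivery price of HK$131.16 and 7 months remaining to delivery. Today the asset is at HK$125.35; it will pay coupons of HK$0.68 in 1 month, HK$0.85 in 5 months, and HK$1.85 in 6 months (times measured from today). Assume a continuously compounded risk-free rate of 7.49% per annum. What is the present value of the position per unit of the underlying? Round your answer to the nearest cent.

-HK$3.48

PV(remaining coupons) I = 0.68·e^(−0.0749·1/12) + 0.85·e^(−0.0749·5/12) + 1.85·e^(−0.0749·6/12) = 3.2817
Current forward F = (S − I)·e^(rT) = (125.35 − 3.2817)·e^(0.0749·7/12) = 122.0683 × 1.044660 = 127.5199
Value (long) = (F − K)·e^(−rT) = (127.5199 − 131.16) × 0.957249 = -3.4845
Value = -HK$3.48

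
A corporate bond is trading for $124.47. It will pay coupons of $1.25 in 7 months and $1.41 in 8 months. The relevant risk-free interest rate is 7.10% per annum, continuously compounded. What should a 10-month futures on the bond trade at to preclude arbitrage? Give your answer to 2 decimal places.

PV(coupons) I = 1.25·e^(−0.0710·7/12) + 1.41·e^(−0.0710·8/12)
I = 1.1993 + 1.3448 = 2.5441
F = (S − I)·e^(rT) = (124.47 − 2.5441) · e^(0.0710·10/12)
= 121.9259 · e^0.059167 = 121.9259 × 1.060952 = $129.36

$129.36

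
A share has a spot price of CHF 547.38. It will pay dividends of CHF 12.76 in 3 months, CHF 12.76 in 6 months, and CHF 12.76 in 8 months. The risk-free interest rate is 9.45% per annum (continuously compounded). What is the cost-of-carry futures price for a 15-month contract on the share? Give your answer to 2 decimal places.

PV(dividends) I = 12.76·e^(−0.0945·3/12) + 12.76·e^(−0.0945·6/12) + 12.76·e^(−0.0945·8/12)
I = 12.4621 + 12.1711 + 11.9809 = 36.6141
F = (S − I)·e^(rT) = (547.38 − 36.6141) · e^(0.0945·15/12)
= 510.7659 · e^0.118125 = 510.7659 × 1.125385 = CHF 574.81

CHF 574.81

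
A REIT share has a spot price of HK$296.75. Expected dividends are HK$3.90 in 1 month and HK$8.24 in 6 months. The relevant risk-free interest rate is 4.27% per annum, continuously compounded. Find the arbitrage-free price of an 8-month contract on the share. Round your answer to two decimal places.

PV(dividends) I = 3.90·e^(−0.0427·1/12) + 8.24·e^(−0.0427·6/12)
I = 3.8861 + 8.0659 = 11.9520
F = (S − I)·e^(rT) = (296.75 − 11.9520) · e^(0.0427·8/12)
= 284.7980 · e^0.028467 = 284.7980 × 1.028876 = HK$293.02

HK$293.02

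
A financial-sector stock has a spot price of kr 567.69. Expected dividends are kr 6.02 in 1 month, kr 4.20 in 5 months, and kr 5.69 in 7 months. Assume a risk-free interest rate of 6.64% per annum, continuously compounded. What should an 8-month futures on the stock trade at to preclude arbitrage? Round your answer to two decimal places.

kr 577.13

PV(dividends) I = 6.02·e^(−0.0664·1/12) + 4.20·e^(−0.0664·5/12) + 5.69·e^(−0.0664·7/12)
I = 5.9868 + 4.0854 + 5.4738 = 15.5460
F = (S − I)·e^(rT) = (567.69 − 15.5460) · e^(0.0664·8/12)
= 552.1440 · e^0.044267 = 552.1440 × 1.045261 = kr 577.13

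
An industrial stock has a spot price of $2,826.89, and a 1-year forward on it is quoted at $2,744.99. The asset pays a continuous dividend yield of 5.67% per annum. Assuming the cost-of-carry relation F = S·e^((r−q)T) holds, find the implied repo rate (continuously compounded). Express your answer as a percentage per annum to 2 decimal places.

2.73%

From F = S·e^((r−q)T): (r − q) = ln(F/S)/T
ln(2744.99/2826.89) = ln(0.971028) = -0.029400
(r − q) = -0.029400 / (1) = -0.029400
r = ln(F/S)/T + q = -0.029400 + 0.0567 = 0.027300
r = 2.73%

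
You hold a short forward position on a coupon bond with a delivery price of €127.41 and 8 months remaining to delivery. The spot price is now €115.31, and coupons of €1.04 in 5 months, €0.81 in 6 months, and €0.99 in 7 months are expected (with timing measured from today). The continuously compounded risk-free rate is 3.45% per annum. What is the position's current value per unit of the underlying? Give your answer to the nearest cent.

€11.99

PV(remaining coupons) I = 1.04·e^(−0.0345·5/12) + 0.81·e^(−0.0345·6/12) + 0.99·e^(−0.0345·7/12) = 2.7916
Current forward F = (S − I)·e^(rT) = (115.31 − 2.7916)·e^(0.0345·8/12) = 112.5184 × 1.023267 = 115.1364
Value (long) = (F − K)·e^(−rT) = (115.1364 − 127.41) × 0.977262 = -11.9945
Short position value = −(long value) = €11.99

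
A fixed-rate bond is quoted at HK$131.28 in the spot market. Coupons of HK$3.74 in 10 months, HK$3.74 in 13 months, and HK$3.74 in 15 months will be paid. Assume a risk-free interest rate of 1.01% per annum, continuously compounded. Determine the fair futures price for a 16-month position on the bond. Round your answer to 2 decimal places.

PV(coupons) I = 3.74·e^(−0.0101·10/12) + 3.74·e^(−0.0101·13/12) + 3.74·e^(−0.0101·15/12)
I = 3.7087 + 3.6993 + 3.6931 = 11.1011
F = (S − I)·e^(rT) = (131.28 − 11.1011) · e^(0.0101·16/12)
= 120.1789 · e^0.013467 = 120.1789 × 1.013558 = HK$121.81

HK$121.81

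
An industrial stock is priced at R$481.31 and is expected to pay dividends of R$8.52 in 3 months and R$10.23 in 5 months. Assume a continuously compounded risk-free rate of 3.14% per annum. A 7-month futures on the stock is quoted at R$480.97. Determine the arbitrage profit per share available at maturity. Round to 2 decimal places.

R$9.66 per share

PV(dividends) I = 8.52·e^(−0.0314·3/12) + 10.23·e^(−0.0314·5/12) = 18.5504
Fair futures F* = (S − I)·e^(rT) = (481.31 − 18.5504)·e^0.018317 = 462.7596 × 1.018486 = 471.3142
Market R$480.97 > fair 471.3142: forward overpriced → cash-and-carry (borrow at r, buy the stock and collect the dividends, short the forward).
Profit at T = |F_mkt − F*| = |480.97 − 471.3142| = R$9.66 per share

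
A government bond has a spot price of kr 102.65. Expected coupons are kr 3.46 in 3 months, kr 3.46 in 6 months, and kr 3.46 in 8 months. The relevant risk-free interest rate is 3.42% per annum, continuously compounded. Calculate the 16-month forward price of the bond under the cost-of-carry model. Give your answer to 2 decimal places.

PV(coupons) I = 3.46·e^(−0.0342·3/12) + 3.46·e^(−0.0342·6/12) + 3.46·e^(−0.0342·8/12)
I = 3.4305 + 3.4013 + 3.3820 = 10.2138
F = (S − I)·e^(rT) = (102.65 − 10.2138) · e^(0.0342·16/12)
= 92.4362 · e^0.045600 = 92.4362 × 1.046656 = kr 96.75

kr 96.75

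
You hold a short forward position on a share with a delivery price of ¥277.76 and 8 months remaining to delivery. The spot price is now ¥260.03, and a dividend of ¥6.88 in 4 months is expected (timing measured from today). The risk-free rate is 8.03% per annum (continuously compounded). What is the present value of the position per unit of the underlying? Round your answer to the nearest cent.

PV(remaining dividends) I = 6.88·e^(−0.0803·4/12) = 6.6983
Current forward F = (S − I)·e^(rT) = (260.03 − 6.6983)·e^(0.0803·8/12) = 253.3317 × 1.054992 = 267.2629
Value (long) = (F − K)·e^(−rT) = (267.2629 − 277.76) × 0.947874 = -9.9499
Short position value = −(long value) = ¥9.95

¥9.95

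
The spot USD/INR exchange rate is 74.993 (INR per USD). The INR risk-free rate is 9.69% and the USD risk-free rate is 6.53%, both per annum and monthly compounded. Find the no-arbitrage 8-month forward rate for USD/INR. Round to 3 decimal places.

By covered interest parity, F = S · (1+r_INR/12)^(12T) / (1+r_USD/12)^(12T)
= 74.993 × 1.066456 / 1.044372 = 74.993 × 1.021146
F = 76.579 INR per USD

76.579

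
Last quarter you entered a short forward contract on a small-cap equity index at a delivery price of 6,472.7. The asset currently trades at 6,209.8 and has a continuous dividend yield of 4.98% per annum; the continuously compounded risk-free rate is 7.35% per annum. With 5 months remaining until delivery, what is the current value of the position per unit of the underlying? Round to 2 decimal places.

Current fair forward for the remaining 5 months: F = S·e^((r − q)·T), (r − q) = 0.0735 − 0.0498 = 0.0237
F = 6209.8 · e^(0.0237 × 5/12) = 6209.8 × 1.00992392 = 6271.4256
Value of long forward = (F − K)·e^(−rT) = (6271.4256 − 6472.7) · e^(−0.0735·5/12)
= -201.2744 × 0.96983919 = -195.20
Short position value = −(long value) = 195.20

195.20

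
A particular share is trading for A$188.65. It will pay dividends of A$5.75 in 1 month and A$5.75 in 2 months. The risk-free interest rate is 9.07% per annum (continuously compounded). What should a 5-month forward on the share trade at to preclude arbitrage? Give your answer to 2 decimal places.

PV(dividends) I = 5.75·e^(−0.0907·1/12) + 5.75·e^(−0.0907·2/12)
I = 5.7067 + 5.6637 = 11.3704
F = (S − I)·e^(rT) = (188.65 − 11.3704) · e^(0.0907·5/12)
= 177.2796 · e^0.037792 = 177.2796 × 1.038515 = A$184.11

A$184.11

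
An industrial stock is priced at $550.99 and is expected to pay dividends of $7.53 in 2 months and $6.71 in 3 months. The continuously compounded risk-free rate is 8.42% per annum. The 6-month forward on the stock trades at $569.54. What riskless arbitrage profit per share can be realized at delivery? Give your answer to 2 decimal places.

$9.46 per share

PV(dividends) I = 7.53·e^(−0.0842·2/12) + 6.71·e^(−0.0842·3/12) = 13.9953
Fair forward F* = (S − I)·e^(rT) = (550.99 − 13.9953)·e^0.042100 = 536.9947 × 1.042999 = 560.0849
Market $569.54 > fair 560.0849: forward overpriced → cash-and-carry (borrow at r, buy the stock and collect the dividends, short the forward).
Profit at T = |F_mkt − F*| = |569.54 − 560.0849| = $9.46 per share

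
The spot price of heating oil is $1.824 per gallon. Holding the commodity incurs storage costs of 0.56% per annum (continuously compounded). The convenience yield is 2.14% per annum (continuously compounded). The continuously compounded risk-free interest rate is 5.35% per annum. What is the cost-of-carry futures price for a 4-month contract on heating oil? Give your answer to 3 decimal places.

Net carry = r + u − y = 0.0535 + 0.0056 − 0.0214 = 0.0377
F = S·e^((r+u−y)T) = 1.824 · e^(0.0377 × 4/12) = 1.824 · e^0.012567
= 1.824 × 1.012646 = $1.847 per gallon

$1.847 per gallon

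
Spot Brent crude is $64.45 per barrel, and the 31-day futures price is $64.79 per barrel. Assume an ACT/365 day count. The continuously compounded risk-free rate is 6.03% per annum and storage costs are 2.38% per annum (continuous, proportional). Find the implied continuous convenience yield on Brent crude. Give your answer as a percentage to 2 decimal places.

2.21%

F = S·e^((r+u−y)T) ⇒ (r+u−y) = ln(F/S)/T
ln(64.79/64.45) = 0.005262; /T ⇒ 0.061956
y = r + u − ln(F/S)/T = 0.0603 + 0.0238 − 0.061956 = 0.022144
y = 2.21%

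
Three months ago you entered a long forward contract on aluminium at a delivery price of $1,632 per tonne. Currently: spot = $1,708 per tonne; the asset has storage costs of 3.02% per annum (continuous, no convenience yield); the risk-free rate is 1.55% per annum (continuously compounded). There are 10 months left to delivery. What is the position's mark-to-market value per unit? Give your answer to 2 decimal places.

Current fair forward for the remaining 10 months: F = S·e^((r + u)·T), (r + u) = 0.0155 + 0.0302 = 0.0457
F = 1708 · e^(0.0457 × 10/12) = 1708 × 1.03881780 = 1774.3008
Value of long forward = (F − K)·e^(−rT) = (1774.3008 − 1632) · e^(−0.0155·10/12)
= 142.3008 × 0.98716640 = 140.47

$140.47 per tonne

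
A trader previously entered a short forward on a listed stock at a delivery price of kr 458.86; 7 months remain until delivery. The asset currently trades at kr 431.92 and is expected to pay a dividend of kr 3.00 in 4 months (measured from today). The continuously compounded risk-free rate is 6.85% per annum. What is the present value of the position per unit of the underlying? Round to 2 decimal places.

PV(remaining dividends) I = 3.00·e^(−0.0685·4/12) = 2.9323
Current forward F = (S − I)·e^(rT) = (431.92 − 2.9323)·e^(0.0685·7/12) = 428.9877 × 1.040767 = 446.4762
Value (long) = (F − K)·e^(−rT) = (446.4762 − 458.86) × 0.960829 = -11.8987
Short position value = −(long value) = kr 11.90

kr 11.90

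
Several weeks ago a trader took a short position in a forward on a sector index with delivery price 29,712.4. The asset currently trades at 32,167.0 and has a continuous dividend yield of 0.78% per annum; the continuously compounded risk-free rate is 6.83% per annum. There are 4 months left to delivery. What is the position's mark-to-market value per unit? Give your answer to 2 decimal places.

Current fair forward for the remaining 4 months: F = S·e^((r − q)·T), (r − q) = 0.0683 − 0.0078 = 0.0605
F = 32167.0 · e^(0.0605 × 4/12) = 32167.0 × 1.02037139 = 32822.2865
Value of long forward = (F − K)·e^(−rT) = (32822.2865 − 29712.4) · e^(−0.0683·4/12)
= 3109.8865 × 0.97749054 = 3039.88
Short position value = −(long value) = -3039.88

-3039.88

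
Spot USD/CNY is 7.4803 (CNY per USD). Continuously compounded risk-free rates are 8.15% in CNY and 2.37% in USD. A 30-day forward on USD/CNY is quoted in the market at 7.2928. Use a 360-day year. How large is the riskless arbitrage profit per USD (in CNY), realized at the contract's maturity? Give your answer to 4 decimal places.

0.2236 per USD (in CNY)

Fair forward: F* = S·e^(carry·T), with carry = (r_CNY − r_USD) = 0.0815 − 0.0237 = 0.0578
F* = 7.4803 · e^(0.0578 × 30/360) = 7.4803 · e^0.004817 = 7.4803 × 1.004829 = 7.5164
Market 7.2928 < fair 7.5164: forward underpriced → reverse cash-and-carry (short spot, go long the forward).
At maturity, profit = |F_mkt − F*| = |7.2928 − 7.5164| = 0.2236 per USD (in CNY)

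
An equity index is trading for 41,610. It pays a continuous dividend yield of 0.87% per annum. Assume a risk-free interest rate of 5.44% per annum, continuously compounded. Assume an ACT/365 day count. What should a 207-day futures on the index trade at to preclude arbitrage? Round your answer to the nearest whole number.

42,703

F = S·e^((r − q)T) = 41610 · e^((0.0544 − 0.0087) × 207/365)
= 41610 · e^0.025918 = 41610 × 1.026257
F = 42,703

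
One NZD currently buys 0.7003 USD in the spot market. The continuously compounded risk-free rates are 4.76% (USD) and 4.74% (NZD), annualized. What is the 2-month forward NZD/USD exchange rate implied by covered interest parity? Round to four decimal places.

F = S·e^((r_USD − r_NZD)T) = 0.7003 · e^((0.0476 − 0.0474) × 2/12)
= 0.7003 · e^0.000033 = 0.7003 × 1.000033
F = 0.7003 USD per NZD

0.7003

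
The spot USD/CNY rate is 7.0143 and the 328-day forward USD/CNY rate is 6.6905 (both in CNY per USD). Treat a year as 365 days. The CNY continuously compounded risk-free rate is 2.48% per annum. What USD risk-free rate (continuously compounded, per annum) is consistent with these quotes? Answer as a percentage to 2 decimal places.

7.74%

F = S·e^((r_CNY − r_USD)T) ⇒ r_USD = r_CNY − ln(F/S)/T
ln(6.6905/7.0143) = -0.047262; /(328/365) = -0.052593
r_USD = 0.0248 + 0.052593 = 0.077393
r_USD = 7.74%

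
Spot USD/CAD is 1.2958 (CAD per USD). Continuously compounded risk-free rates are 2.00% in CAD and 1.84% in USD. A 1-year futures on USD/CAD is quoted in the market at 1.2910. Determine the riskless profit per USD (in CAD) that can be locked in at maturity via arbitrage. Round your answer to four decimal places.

Fair futures: F* = S·e^(carry·T), with carry = (r_CAD − r_USD) = 0.0200 − 0.0184 = 0.0016
F* = 1.2958 · e^(0.0016 × 1) = 1.2958 · e^0.001600 = 1.2958 × 1.001601 = 1.2979
Market 1.2910 < fair 1.2979: forward underpriced → reverse cash-and-carry (short spot, go long the forward).
At maturity, profit = |F_mkt − F*| = |1.2910 − 1.2979| = 0.0069 per USD (in CAD)

0.0069 per USD (in CAD)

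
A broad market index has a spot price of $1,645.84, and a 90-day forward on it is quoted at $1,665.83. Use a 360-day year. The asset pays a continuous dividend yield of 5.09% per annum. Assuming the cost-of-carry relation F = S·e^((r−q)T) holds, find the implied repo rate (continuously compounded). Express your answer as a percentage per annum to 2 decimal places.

From F = S·e^((r−q)T): (r − q) = ln(F/S)/T
ln(1665.83/1645.84) = ln(1.012146) = 0.012073
(r − q) = 0.012073 / (90/360) = 0.048292
r = ln(F/S)/T + q = 0.048292 + 0.0509 = 0.099192
r = 9.92%

9.92%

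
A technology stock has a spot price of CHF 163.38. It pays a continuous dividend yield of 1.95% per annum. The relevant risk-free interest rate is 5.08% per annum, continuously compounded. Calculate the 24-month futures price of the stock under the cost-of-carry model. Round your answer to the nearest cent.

F = S·e^((r − q)T) = 163.38 · e^((0.0508 − 0.0195) × 24/12)
= 163.38 · e^0.062600 = 163.38 × 1.064601
F = CHF 173.93

CHF 173.93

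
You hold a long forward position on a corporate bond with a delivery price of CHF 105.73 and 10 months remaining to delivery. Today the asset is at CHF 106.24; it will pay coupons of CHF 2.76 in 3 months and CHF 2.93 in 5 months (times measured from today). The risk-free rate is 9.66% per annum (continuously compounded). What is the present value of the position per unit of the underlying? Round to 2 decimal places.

CHF 3.18

PV(remaining coupons) I = 2.76·e^(−0.0966·3/12) + 2.93·e^(−0.0966·5/12) = 5.5086
Current forward F = (S − I)·e^(rT) = (106.24 − 5.5086)·e^(0.0966·10/12) = 100.7314 × 1.083829 = 109.1756
Value (long) = (F − K)·e^(−rT) = (109.1756 − 105.73) × 0.922655 = 3.1791
Value = CHF 3.18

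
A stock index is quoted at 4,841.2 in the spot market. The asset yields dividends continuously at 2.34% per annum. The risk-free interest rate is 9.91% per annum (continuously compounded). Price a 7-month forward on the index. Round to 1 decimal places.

F = S·e^((r − q)T) = 4841.2 · e^((0.0991 − 0.0234) × 7/12)
= 4841.2 · e^0.044158 = 4841.2 × 1.045147
F = 5,059.8

5,059.8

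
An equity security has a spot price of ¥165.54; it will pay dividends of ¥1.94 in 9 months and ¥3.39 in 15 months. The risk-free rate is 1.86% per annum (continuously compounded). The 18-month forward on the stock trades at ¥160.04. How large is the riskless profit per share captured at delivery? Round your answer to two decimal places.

PV(dividends) I = 1.94·e^(−0.0186·9/12) + 3.39·e^(−0.0186·15/12) = 5.2252
Fair forward F* = (S − I)·e^(rT) = (165.54 − 5.2252)·e^0.027900 = 160.3148 × 1.028293 = 164.8506
Market ¥160.04 < fair 164.8506: forward underpriced → reverse cash-and-carry (short the stock, invest proceeds at r, pay the dividends, go long the forward).
Profit at T = |F_mkt − F*| = |160.04 − 164.8506| = ¥4.81 per share

¥4.81 per share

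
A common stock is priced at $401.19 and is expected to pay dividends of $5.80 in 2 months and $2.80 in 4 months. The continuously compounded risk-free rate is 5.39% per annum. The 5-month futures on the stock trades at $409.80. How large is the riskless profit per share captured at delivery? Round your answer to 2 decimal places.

$8.19 per share

PV(dividends) I = 5.80·e^(−0.0539·2/12) + 2.80·e^(−0.0539·4/12) = 8.4983
Fair futures F* = (S − I)·e^(rT) = (401.19 − 8.4983)·e^0.022458 = 392.6917 × 1.022712 = 401.6105
Market $409.80 > fair 401.6105: forward overpriced → cash-and-carry (borrow at r, buy the stock and collect the dividends, short the forward).
Profit at T = |F_mkt − F*| = |409.80 − 401.6105| = $8.19 per share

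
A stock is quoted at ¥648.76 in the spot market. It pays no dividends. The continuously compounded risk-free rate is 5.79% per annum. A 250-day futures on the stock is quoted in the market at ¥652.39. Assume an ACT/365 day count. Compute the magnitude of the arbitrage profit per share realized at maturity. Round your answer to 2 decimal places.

¥22.62 per share

Fair futures: F* = S·e^(carry·T), with carry = r = 0.0579
F* = 648.76 · e^(0.0579 × 250/365) = 648.76 · e^0.039658 = 648.76 × 1.040455 = ¥675.0056
Market ¥652.39 < fair ¥675.0056: forward underpriced → reverse cash-and-carry (short spot, go long the forward).
At maturity, profit = |F_mkt − F*| = |652.39 − 675.0056| = ¥22.62 per share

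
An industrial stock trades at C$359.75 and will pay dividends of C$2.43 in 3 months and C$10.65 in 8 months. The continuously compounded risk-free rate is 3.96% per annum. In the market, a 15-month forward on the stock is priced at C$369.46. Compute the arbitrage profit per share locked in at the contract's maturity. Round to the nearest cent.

C$4.88 per share

PV(dividends) I = 2.43·e^(−0.0396·3/12) + 10.65·e^(−0.0396·8/12) = 12.7786
Fair forward F* = (S − I)·e^(rT) = (359.75 − 12.7786)·e^0.049500 = 346.9714 × 1.050746 = 364.5788
Market C$369.46 > fair 364.5788: forward overpriced → cash-and-carry (borrow at r, buy the stock and collect the dividends, short the forward).
Profit at T = |F_mkt − F*| = |369.46 − 364.5788| = C$4.88 per share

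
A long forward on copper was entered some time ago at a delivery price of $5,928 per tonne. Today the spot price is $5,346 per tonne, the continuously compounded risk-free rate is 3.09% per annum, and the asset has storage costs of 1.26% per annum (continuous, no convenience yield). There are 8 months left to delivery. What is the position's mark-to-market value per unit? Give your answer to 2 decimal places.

-$416.04 per tonne

Current fair forward for the remaining 8 months: F = S·e^((r + u)·T), (r + u) = 0.0309 + 0.0126 = 0.0435
F = 5346 · e^(0.0435 × 8/12) = 5346 × 1.02942459 = 5503.3039
Value of long forward = (F − K)·e^(−rT) = (5503.3039 − 5928) · e^(−0.0309·8/12)
= -424.6961 × 0.97961073 = -416.04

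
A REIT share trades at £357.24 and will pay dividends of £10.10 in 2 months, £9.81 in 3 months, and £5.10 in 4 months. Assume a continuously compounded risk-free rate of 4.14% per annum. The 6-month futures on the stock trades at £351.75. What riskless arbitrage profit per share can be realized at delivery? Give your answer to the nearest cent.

PV(dividends) I = 10.10·e^(−0.0414·2/12) + 9.81·e^(−0.0414·3/12) + 5.10·e^(−0.0414·4/12) = 24.7696
Fair futures F* = (S − I)·e^(rT) = (357.24 − 24.7696)·e^0.020700 = 332.4704 × 1.020916 = 339.4244
Market £351.75 > fair 339.4244: forward overpriced → cash-and-carry (borrow at r, buy the stock and collect the dividends, short the forward).
Profit at T = |F_mkt − F*| = |351.75 − 339.4244| = £12.33 per share

£12.33 per share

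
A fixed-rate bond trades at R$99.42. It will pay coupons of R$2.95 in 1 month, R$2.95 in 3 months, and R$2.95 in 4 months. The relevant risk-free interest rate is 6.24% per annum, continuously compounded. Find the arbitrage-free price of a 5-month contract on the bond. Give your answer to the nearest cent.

R$93.08

PV(coupons) I = 2.95·e^(−0.0624·1/12) + 2.95·e^(−0.0624·3/12) + 2.95·e^(−0.0624·4/12)
I = 2.9347 + 2.9043 + 2.8893 = 8.7283
F = (S − I)·e^(rT) = (99.42 − 8.7283) · e^(0.0624·5/12)
= 90.6917 · e^0.026000 = 90.6917 × 1.026341 = R$93.08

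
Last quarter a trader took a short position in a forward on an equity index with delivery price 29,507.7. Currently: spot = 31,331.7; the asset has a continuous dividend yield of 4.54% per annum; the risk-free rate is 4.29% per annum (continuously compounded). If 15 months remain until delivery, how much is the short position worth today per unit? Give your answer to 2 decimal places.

-1636.11

Current fair forward for the remaining 15 months: F = S·e^((r − q)·T), (r − q) = 0.0429 − 0.0454 = -0.0025
F = 31331.7 · e^(-0.0025 × 15/12) = 31331.7 × 0.99687988 = 31233.9413
Value of long forward = (F − K)·e^(−rT) = (31233.9413 − 29507.7) · e^(−0.0429·15/12)
= 1726.2413 × 0.94778746 = 1636.11
Short position value = −(long value) = -1636.11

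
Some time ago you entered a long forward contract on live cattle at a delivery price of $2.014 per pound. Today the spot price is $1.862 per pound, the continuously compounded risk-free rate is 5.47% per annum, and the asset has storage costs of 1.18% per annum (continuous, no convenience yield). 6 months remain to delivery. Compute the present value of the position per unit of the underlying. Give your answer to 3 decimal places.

-$0.087 per pound

Current fair forward for the remaining 6 months: F = S·e^((r + u)·T), (r + u) = 0.0547 + 0.0118 = 0.0665
F = 1.862 · e^(0.0665 × 6/12) = 1.862 × 1.033809 = 1.9250
Value of long forward = (F − K)·e^(−rT) = (1.9250 − 2.014) · e^(−0.0547·6/12)
= -0.0890 × 0.973021 = -0.087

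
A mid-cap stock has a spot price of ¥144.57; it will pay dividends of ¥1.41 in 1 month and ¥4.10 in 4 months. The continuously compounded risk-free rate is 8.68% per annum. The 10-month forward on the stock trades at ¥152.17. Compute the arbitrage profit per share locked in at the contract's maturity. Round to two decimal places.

PV(dividends) I = 1.41·e^(−0.0868·1/12) + 4.10·e^(−0.0868·4/12) = 5.3829
Fair forward F* = (S − I)·e^(rT) = (144.57 − 5.3829)·e^0.072333 = 139.1871 × 1.075013 = 149.6279
Market ¥152.17 > fair 149.6279: forward overpriced → cash-and-carry (borrow at r, buy the stock and collect the dividends, short the forward).
Profit at T = |F_mkt − F*| = |152.17 − 149.6279| = ¥2.54 per share

¥2.54 per share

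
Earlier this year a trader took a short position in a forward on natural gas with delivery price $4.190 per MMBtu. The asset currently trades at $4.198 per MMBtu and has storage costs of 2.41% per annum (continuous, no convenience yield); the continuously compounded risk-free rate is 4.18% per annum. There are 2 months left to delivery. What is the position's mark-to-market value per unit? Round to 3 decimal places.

-$0.054 per MMBtu

Current fair forward for the remaining 2 months: F = S·e^((r + u)·T), (r + u) = 0.0418 + 0.0241 = 0.0659
F = 4.198 · e^(0.0659 × 2/12) = 4.198 × 1.011044 = 4.2444
Value of long forward = (F − K)·e^(−rT) = (4.2444 − 4.190) · e^(−0.0418·2/12)
= 0.0544 × 0.993058 = 0.054
Short position value = −(long value) = -$0.054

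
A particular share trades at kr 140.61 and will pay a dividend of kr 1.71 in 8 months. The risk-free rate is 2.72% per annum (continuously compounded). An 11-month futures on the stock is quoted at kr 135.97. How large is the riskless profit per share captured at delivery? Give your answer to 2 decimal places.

kr 6.47 per share

PV(dividends) I = 1.71·e^(−0.0272·8/12) = 1.6793
Fair futures F* = (S − I)·e^(rT) = (140.61 − 1.6793)·e^0.024933 = 138.9307 × 1.025246 = 142.4381
Market kr 135.97 < fair 142.4381: forward underpriced → reverse cash-and-carry (short the stock, invest proceeds at r, pay the dividends, go long the forward).
Profit at T = |F_mkt − F*| = |135.97 − 142.4381| = kr 6.47 per share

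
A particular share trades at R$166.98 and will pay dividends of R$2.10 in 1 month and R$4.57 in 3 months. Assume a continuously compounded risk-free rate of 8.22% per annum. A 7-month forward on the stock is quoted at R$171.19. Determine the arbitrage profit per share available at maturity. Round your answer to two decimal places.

R$2.89 per share

PV(dividends) I = 2.10·e^(−0.0822·1/12) + 4.57·e^(−0.0822·3/12) = 6.5627
Fair forward F* = (S − I)·e^(rT) = (166.98 − 6.5627)·e^0.047950 = 160.4173 × 1.049118 = 168.2967
Market R$171.19 > fair 168.2967: forward overpriced → cash-and-carry (borrow at r, buy the stock and collect the dividends, short the forward).
Profit at T = |F_mkt − F*| = |171.19 − 168.2967| = R$2.89 per share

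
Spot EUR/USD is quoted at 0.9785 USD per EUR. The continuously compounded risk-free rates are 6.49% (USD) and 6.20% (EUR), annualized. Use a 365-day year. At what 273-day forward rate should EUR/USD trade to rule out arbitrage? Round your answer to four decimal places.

F = S·e^((r_USD − r_EUR)T) = 0.9785 · e^((0.0649 − 0.0620) × 273/365)
= 0.9785 · e^0.002169 = 0.9785 × 1.002171
F = 0.9806 USD per EUR

0.9806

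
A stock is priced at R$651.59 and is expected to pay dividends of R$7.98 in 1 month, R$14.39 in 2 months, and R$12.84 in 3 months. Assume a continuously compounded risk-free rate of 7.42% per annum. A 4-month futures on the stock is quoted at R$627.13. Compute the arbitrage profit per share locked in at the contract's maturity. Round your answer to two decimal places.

R$5.16 per share

PV(dividends) I = 7.98·e^(−0.0742·1/12) + 14.39·e^(−0.0742·2/12) + 12.84·e^(−0.0742·3/12) = 34.7480
Fair futures F* = (S − I)·e^(rT) = (651.59 − 34.7480)·e^0.024733 = 616.8420 × 1.025041 = 632.2883
Market R$627.13 < fair 632.2883: forward underpriced → reverse cash-and-carry (short the stock, invest proceeds at r, pay the dividends, go long the forward).
Profit at T = |F_mkt − F*| = |627.13 − 632.2883| = R$5.16 per share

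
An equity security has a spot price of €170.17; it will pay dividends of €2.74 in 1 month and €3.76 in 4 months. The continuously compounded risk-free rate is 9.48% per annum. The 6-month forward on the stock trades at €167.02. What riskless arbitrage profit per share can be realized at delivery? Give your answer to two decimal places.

PV(dividends) I = 2.74·e^(−0.0948·1/12) + 3.76·e^(−0.0948·4/12) = 6.3615
Fair forward F* = (S − I)·e^(rT) = (170.17 − 6.3615)·e^0.047400 = 163.8085 × 1.048541 = 171.7599
Market €167.02 < fair 171.7599: forward underpriced → reverse cash-and-carry (short the stock, invest proceeds at r, pay the dividends, go long the forward).
Profit at T = |F_mkt − F*| = |167.02 − 171.7599| = €4.74 per share

€4.74 per share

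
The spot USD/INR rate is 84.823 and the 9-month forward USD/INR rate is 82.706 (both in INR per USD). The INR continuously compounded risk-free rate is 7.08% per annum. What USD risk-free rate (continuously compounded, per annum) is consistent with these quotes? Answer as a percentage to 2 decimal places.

F = S·e^((r_INR − r_USD)T) ⇒ r_USD = r_INR − ln(F/S)/T
ln(82.706/84.823) = -0.025275; /(9/12) = -0.033700
r_USD = 0.0708 + 0.033700 = 0.104500
r_USD = 10.45%

10.45%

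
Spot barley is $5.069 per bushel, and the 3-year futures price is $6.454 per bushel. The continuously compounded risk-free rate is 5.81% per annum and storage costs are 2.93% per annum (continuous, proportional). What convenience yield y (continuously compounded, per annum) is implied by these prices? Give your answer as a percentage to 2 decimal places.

0.69%

F = S·e^((r+u−y)T) ⇒ (r+u−y) = ln(F/S)/T
ln(6.454/5.069) = 0.241557; /T ⇒ 0.080519
y = r + u − ln(F/S)/T = 0.0581 + 0.0293 − 0.080519 = 0.006881
y = 0.69%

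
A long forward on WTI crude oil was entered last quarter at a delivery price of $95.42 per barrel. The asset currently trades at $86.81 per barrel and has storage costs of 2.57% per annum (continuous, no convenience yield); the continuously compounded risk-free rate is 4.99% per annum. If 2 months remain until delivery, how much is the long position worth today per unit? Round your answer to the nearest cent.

-$7.45 per barrel

Current fair forward for the remaining 2 months: F = S·e^((r + u)·T), (r + u) = 0.0499 + 0.0257 = 0.0756
F = 86.81 · e^(0.0756 × 2/12) = 86.81 × 1.012680 = 87.9108
Value of long forward = (F − K)·e^(−rT) = (87.9108 − 95.42) · e^(−0.0499·2/12)
= -7.5092 × 0.991718 = -7.45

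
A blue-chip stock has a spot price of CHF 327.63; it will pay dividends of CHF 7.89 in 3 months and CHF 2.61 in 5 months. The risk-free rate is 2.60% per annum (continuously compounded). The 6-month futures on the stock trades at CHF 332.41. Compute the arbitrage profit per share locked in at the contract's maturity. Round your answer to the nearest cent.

PV(dividends) I = 7.89·e^(−0.0260·3/12) + 2.61·e^(−0.0260·5/12) = 10.4208
Fair futures F* = (S − I)·e^(rT) = (327.63 − 10.4208)·e^0.013000 = 317.2092 × 1.013085 = 321.3599
Market CHF 332.41 > fair 321.3599: forward overpriced → cash-and-carry (borrow at r, buy the stock and collect the dividends, short the forward).
Profit at T = |F_mkt − F*| = |332.41 − 321.3599| = CHF 11.05 per share

CHF 11.05 per share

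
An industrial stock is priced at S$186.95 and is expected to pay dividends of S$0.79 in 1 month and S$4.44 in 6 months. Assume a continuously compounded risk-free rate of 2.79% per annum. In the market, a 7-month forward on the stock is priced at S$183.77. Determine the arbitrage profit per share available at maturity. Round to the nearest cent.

S$1.00 per share

PV(dividends) I = 0.79·e^(−0.0279·1/12) + 4.44·e^(−0.0279·6/12) = 5.1667
Fair forward F* = (S − I)·e^(rT) = (186.95 − 5.1667)·e^0.016275 = 181.7833 × 1.016408 = 184.7660
Market S$183.77 < fair 184.7660: forward underpriced → reverse cash-and-carry (short the stock, invest proceeds at r, pay the dividends, go long the forward).
Profit at T = |F_mkt − F*| = |183.77 − 184.7660| = S$1.00 per share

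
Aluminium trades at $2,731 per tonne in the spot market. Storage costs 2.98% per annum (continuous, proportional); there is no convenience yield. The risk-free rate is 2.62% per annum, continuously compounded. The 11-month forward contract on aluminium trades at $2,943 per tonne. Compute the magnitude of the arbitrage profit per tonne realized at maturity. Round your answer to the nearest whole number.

Fair forward: F* = S·e^(carry·T), with carry = (r + u) = 0.0262 + 0.0298 = 0.0560
F* = 2731 · e^(0.0560 × 11/12) = 2731 · e^0.051333 = 2731 × 1.052673 = $2874.8500
Market $2943 > fair $2874.8500: forward overpriced → cash-and-carry (buy spot, short the forward).
At maturity, profit = |F_mkt − F*| = |2943 − 2874.8500| = $68 per tonne

$68 per tonne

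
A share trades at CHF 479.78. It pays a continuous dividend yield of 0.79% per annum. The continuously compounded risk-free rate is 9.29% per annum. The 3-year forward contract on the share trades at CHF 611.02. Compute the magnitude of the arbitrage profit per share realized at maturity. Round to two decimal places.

Fair forward: F* = S·e^(carry·T), with carry = (r − q) = 0.0929 − 0.0079 = 0.0850
F* = 479.78 · e^(0.0850 × 3) = 479.78 · e^0.255000 = 479.78 × 1.290462 = CHF 619.1379
Market CHF 611.02 < fair CHF 619.1379: forward underpriced → reverse cash-and-carry (short spot, go long the forward).
At maturity, profit = |F_mkt − F*| = |611.02 − 619.1379| = CHF 8.12 per share

CHF 8.12 per share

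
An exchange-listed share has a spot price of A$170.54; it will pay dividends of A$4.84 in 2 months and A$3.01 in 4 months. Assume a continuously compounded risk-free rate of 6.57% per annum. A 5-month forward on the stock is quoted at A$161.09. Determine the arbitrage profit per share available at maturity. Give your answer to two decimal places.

PV(dividends) I = 4.84·e^(−0.0657·2/12) + 3.01·e^(−0.0657·4/12) = 7.7321
Fair forward F* = (S − I)·e^(rT) = (170.54 − 7.7321)·e^0.027375 = 162.8079 × 1.027753 = 167.3263
Market A$161.09 < fair 167.3263: forward underpriced → reverse cash-and-carry (short the stock, invest proceeds at r, pay the dividends, go long the forward).
Profit at T = |F_mkt − F*| = |161.09 − 167.3263| = A$6.24 per share

A$6.24 per share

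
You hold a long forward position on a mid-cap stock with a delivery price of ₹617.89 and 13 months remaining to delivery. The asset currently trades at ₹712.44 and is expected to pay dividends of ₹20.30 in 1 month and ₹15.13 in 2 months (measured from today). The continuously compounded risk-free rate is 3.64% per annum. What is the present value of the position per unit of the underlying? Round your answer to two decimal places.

PV(remaining dividends) I = 20.30·e^(−0.0364·1/12) + 15.13·e^(−0.0364·2/12) = 35.2770
Current forward F = (S − I)·e^(rT) = (712.44 − 35.2770)·e^(0.0364·13/12) = 677.1630 × 1.040221 = 704.3992
Value (long) = (F − K)·e^(−rT) = (704.3992 − 617.89) × 0.961334 = 83.1642
Value = ₹83.16

₹83.16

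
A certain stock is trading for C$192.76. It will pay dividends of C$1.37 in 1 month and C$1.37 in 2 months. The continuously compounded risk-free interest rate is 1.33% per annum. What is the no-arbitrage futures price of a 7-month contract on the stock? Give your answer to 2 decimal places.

C$191.50

PV(dividends) I = 1.37·e^(−0.0133·1/12) + 1.37·e^(−0.0133·2/12)
I = 1.3685 + 1.3670 = 2.7355
F = (S − I)·e^(rT) = (192.76 − 2.7355) · e^(0.0133·7/12)
= 190.0245 · e^0.007758 = 190.0245 × 1.007788 = C$191.50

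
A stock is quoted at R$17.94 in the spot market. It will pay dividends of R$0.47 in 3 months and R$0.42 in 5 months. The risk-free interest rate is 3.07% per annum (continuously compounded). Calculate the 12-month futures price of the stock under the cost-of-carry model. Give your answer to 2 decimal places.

PV(dividends) I = 0.47·e^(−0.0307·3/12) + 0.42·e^(−0.0307·5/12)
I = 0.4664 + 0.4147 = 0.8811
F = (S − I)·e^(rT) = (17.94 − 0.8811) · e^(0.0307·12/12)
= 17.0589 · e^0.030700 = 17.0589 × 1.031176 = R$17.59

R$17.59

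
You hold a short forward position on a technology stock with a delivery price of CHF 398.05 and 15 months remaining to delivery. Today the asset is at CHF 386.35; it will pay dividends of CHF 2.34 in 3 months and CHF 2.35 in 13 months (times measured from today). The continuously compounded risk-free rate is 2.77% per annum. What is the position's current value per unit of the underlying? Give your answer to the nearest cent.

CHF 2.76

PV(remaining dividends) I = 2.34·e^(−0.0277·3/12) + 2.35·e^(−0.0277·13/12) = 4.6044
Current forward F = (S − I)·e^(rT) = (386.35 − 4.6044)·e^(0.0277·15/12) = 381.7456 × 1.035231 = 395.1949
Value (long) = (F − K)·e^(−rT) = (395.1949 − 398.05) × 0.965968 = -2.7579
Short position value = −(long value) = CHF 2.76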